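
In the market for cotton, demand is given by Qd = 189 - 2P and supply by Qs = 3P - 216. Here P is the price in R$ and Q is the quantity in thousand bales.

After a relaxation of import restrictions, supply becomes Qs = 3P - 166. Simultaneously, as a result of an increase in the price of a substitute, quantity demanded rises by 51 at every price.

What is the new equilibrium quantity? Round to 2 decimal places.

Initially, 189 - 2P = 3P - 216, so 405 = 5P and P = 81, Q = 27.
The shock moves the curves to Qd = 240 - 2P and Qs = 3P - 166.
Clearing the new market: 240 - 2P = 3P - 166, so P = 81.2 and Q = 77.6.

77.60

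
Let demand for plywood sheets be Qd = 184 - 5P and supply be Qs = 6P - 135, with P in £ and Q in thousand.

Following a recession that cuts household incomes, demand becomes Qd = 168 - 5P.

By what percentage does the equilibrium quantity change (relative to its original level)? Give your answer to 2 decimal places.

Solve the original market: 184 - 5P = 6P - 135, hence P = 29 and Q = 39.
The shock moves the curves to Qd = 168 - 5P and Qs = 6P - 135.
New equilibrium: 168 - 5P = 6P - 135 ⇒ 303 = 11P ⇒ P = 303/11 ≈ 27.5455, Q = 333/11 ≈ 30.2727.
%ΔQ = (30.2727 − 39) / 39 × 100 = -22.38%.

-22.38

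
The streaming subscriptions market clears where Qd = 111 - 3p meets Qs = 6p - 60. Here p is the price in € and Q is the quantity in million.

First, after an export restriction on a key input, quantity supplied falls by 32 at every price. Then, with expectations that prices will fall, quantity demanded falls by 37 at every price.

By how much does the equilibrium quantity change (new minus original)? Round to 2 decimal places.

-35.33

Solve the original market: 111 - 3p = 6p - 60, hence p = 19 and Q = 54.
After the shift, demand is Qd = 74 - 3p and supply is Qs = 6p - 92.
Equate the new curves: 74 - 3p = 6p - 92, giving 166 = 9p, p = 166/9 ≈ 18.4444, Q = 56/3 ≈ 18.6667.
ΔQ = 18.6667 − 54 = -35.33.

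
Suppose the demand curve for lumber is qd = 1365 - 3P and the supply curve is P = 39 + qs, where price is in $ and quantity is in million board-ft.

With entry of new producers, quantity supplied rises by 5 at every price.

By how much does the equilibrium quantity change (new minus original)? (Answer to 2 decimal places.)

Original equilibrium: 1365 - 3P = P - 39 gives 1404 = 4P, so P = 351 and q = 312.
After the shift, demand is qd = 1365 - 3P and supply is qs = P - 34.
Equate the new curves: 1365 - 3P = P - 34, giving 1399 = 4P, P = 349.75, q = 315.75.
Δq = 315.75 − 312 = +3.75.

+3.75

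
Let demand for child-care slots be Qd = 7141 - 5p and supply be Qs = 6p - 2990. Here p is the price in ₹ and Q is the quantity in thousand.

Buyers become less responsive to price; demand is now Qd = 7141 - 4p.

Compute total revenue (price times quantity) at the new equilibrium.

Original equilibrium: 7141 - 5p = 6p - 2990 gives 10131 = 11p, so p = 921 and Q = 2536.
The new curves are Qd = 7141 - 4p (demand) and Qs = 6p - 2990 (supply).
Clearing the new market: 7141 - 4p = 6p - 2990, so p = 1013.1 and Q = 3088.6.
New expenditure = 1013.1 × 3088.6 = 3129060.66.

3129060.66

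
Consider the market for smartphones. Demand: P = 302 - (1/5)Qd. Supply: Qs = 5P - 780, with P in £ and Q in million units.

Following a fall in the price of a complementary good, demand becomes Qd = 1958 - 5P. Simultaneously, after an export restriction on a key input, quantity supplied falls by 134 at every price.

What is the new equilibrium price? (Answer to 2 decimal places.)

Original equilibrium: 1510 - 5P = 5P - 780 gives 2290 = 10P, so P = 229 and Q = 365.
The shock moves the curves to Qd = 1958 - 5P and Qs = 5P - 914.
Clearing the new market: 1958 - 5P = 5P - 914, so P = 287.2 and Q = 522.

287.20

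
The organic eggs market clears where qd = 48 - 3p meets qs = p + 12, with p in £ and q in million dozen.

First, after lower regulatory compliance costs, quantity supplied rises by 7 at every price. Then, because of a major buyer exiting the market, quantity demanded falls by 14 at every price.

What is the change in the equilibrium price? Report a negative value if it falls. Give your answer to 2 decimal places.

-5.25

Initially, 48 - 3p = p + 12, so 36 = 4p and p = 9, q = 21.
The shock moves the curves to qd = 34 - 3p and qs = p + 19.
Equate the new curves: 34 - 3p = p + 19, giving 15 = 4p, p = 3.75, q = 22.75.
Δp = 3.75 − 9 = -5.25.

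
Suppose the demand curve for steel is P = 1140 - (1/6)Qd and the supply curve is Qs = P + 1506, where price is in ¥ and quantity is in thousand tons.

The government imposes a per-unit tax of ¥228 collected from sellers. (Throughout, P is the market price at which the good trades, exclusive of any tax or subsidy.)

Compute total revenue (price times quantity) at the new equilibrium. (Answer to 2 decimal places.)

1646806.04

Solve the original market: 6840 - 6P = P + 1506, hence P = 762 and Q = 2268.
Since sellers keep the price net of the tax, the effective supply curve becomes Qs = P + 1278.
Setting them equal: 6840 - 6P = P + 1278 → 5562 = 7P, so P = 5562/7 ≈ 794.5714 and Q = 14508/7 ≈ 2072.5714.
New expenditure = 794.5714 × 2072.5714 = 1646806.04.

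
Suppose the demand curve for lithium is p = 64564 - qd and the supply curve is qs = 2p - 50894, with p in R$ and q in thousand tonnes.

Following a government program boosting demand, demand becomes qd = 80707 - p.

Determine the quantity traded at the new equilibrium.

36840

Original equilibrium: 64564 - p = 2p - 50894 gives 115458 = 3p, so p = 38486 and q = 26078.
The new curves are qd = 80707 - p (demand) and qs = 2p - 50894 (supply).
Clearing the new market: 80707 - p = 2p - 50894, so p = 43867 and q = 36840.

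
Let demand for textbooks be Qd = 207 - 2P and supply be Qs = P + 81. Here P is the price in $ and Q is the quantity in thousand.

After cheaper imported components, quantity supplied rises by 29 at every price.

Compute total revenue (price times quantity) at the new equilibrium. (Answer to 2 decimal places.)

Solve the original market: 207 - 2P = P + 81, hence P = 42 and Q = 123.
After the shift, demand is Qd = 207 - 2P and supply is Qs = P + 110.
Setting them equal: 207 - 2P = P + 110 → 97 = 3P, so P = 97/3 ≈ 32.3333 and Q = 427/3 ≈ 142.3333.
New expenditure = 32.3333 × 142.3333 = 4602.11.

4602.11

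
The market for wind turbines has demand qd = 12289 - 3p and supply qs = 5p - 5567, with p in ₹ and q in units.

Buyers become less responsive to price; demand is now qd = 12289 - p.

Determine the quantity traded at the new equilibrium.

Before the shock: 12289 - 3p = 5p - 5567 ⇒ 17856 = 8p ⇒ p = 2232, q = 5593.
After the shift, demand is qd = 12289 - p and supply is qs = 5p - 5567.
Clearing the new market: 12289 - p = 5p - 5567, so p = 2976 and q = 9313.

9313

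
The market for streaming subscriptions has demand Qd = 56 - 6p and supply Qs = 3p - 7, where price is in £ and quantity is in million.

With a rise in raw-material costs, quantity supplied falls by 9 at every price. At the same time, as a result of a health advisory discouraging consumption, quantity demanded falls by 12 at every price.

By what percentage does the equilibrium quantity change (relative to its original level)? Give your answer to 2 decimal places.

Solve the original market: 56 - 6p = 3p - 7, hence p = 7 and Q = 14.
After the shift, demand is Qd = 44 - 6p and supply is Qs = 3p - 16.
Clearing the new market: 44 - 6p = 3p - 16, so p = 20/3 ≈ 6.6667 and Q = 4.
%ΔQ = (4 − 14) / 14 × 100 = -71.43%.

-71.43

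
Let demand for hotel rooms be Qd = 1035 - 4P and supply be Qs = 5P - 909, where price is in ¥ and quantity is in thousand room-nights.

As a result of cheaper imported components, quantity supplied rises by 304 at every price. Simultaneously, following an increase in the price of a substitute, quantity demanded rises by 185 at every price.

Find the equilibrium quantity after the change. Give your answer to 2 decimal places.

Solve the original market: 1035 - 4P = 5P - 909, hence P = 216 and Q = 171.
With the change applied: demand Qd = 1220 - 4P, supply Qs = 5P - 605.
Equate the new curves: 1220 - 4P = 5P - 605, giving 1825 = 9P, P = 1825/9 ≈ 202.7778, Q = 3680/9 ≈ 408.8889.

408.89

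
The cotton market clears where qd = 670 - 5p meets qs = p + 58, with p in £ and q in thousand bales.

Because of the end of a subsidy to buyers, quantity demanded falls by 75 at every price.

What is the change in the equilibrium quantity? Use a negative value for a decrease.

-12.5

Original equilibrium: 670 - 5p = p + 58 gives 612 = 6p, so p = 102 and q = 160.
The shock moves the curves to qd = 595 - 5p and qs = p + 58.
Clearing the new market: 595 - 5p = p + 58, so p = 89.5 and q = 147.5.
Δq = 147.5 − 160 = -12.5.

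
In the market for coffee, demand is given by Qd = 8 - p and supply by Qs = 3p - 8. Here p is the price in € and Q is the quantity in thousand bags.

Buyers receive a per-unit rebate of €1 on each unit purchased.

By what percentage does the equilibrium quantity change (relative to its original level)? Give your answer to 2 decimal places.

Original equilibrium: 8 - p = 3p - 8 gives 16 = 4p, so p = 4 and Q = 4.
Since buyers' out-of-pocket price is the market price minus the rebate, the effective demand curve becomes Qd = 9 - p.
Setting them equal: 9 - p = 3p - 8 → 17 = 4p, so p = 4.25 and Q = 4.75.
%ΔQ = (4.75 − 4) / 4 × 100 = +18.75%.

+18.75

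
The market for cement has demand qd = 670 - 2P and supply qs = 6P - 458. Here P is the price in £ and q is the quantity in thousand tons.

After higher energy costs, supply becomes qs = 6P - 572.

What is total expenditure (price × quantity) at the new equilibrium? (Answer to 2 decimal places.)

55812.38

Before the shock: 670 - 2P = 6P - 458 ⇒ 1128 = 8P ⇒ P = 141, q = 388.
After the shift, demand is qd = 670 - 2P and supply is qs = 6P - 572.
Equate the new curves: 670 - 2P = 6P - 572, giving 1242 = 8P, P = 155.25, q = 359.5.
New expenditure = 155.25 × 359.5 = 55812.38.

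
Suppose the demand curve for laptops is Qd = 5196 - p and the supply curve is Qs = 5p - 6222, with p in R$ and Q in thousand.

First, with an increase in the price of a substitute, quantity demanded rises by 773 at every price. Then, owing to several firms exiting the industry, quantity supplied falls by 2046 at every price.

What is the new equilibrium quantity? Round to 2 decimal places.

3596.17

Original equilibrium: 5196 - p = 5p - 6222 gives 11418 = 6p, so p = 1903 and Q = 3293.
The shock moves the curves to Qd = 5969 - p and Qs = 5p - 8268.
New equilibrium: 5969 - p = 5p - 8268 ⇒ 14237 = 6p ⇒ p = 14237/6 ≈ 2372.8333, Q = 21577/6 ≈ 3596.1667.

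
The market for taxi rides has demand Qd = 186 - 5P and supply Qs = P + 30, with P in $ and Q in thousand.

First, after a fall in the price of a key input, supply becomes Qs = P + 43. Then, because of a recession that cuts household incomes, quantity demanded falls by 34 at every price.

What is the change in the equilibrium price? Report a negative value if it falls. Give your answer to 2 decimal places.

Initially, 186 - 5P = P + 30, so 156 = 6P and P = 26, Q = 56.
After the shift, demand is Qd = 152 - 5P and supply is Qs = P + 43.
Clearing the new market: 152 - 5P = P + 43, so P = 109/6 ≈ 18.1667 and Q = 367/6 ≈ 61.1667.
ΔP = 18.1667 − 26 = -7.83.

-7.83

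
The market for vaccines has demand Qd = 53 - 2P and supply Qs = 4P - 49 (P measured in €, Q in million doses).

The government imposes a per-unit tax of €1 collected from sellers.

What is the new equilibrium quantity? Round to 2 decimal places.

Original equilibrium: 53 - 2P = 4P - 49 gives 102 = 6P, so P = 17 and Q = 19.
Since sellers keep the price net of the tax, the effective supply curve becomes Qs = 4P - 53.
Equate the new curves: 53 - 2P = 4P - 53, giving 106 = 6P, P = 53/3 ≈ 17.6667, Q = 53/3 ≈ 17.6667.

17.67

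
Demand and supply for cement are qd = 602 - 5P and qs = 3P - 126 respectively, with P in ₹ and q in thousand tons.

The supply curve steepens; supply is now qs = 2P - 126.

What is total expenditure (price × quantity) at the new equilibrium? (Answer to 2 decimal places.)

8528.00

Solve the original market: 602 - 5P = 3P - 126, hence P = 91 and q = 147.
With the change applied: demand qd = 602 - 5P, supply qs = 2P - 126.
Equate the new curves: 602 - 5P = 2P - 126, giving 728 = 7P, P = 104, q = 82.
New expenditure = 104 × 82 = 8528.00.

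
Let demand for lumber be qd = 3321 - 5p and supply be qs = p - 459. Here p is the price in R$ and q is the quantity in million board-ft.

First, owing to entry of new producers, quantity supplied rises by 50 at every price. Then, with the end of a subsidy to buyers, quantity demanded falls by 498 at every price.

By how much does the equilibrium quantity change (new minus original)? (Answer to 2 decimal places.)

Original equilibrium: 3321 - 5p = p - 459 gives 3780 = 6p, so p = 630 and q = 171.
With the change applied: demand qd = 2823 - 5p, supply qs = p - 409.
Equate the new curves: 2823 - 5p = p - 409, giving 3232 = 6p, p = 1616/3 ≈ 538.6667, q = 389/3 ≈ 129.6667.
Δq = 129.6667 − 171 = -41.33.

-41.33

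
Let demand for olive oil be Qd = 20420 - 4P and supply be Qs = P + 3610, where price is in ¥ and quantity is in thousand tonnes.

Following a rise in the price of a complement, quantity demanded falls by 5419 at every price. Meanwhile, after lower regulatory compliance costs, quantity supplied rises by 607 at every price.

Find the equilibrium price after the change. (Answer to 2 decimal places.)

2156.80

Original equilibrium: 20420 - 4P = P + 3610 gives 16810 = 5P, so P = 3362 and Q = 6972.
With the change applied: demand Qd = 15001 - 4P, supply Qs = P + 4217.
Clearing the new market: 15001 - 4P = P + 4217, so P = 2156.8 and Q = 6373.8.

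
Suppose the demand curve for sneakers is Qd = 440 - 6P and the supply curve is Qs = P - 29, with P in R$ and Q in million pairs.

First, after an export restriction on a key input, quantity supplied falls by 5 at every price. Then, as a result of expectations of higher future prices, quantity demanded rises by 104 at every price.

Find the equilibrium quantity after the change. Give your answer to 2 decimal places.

48.57

Initially, 440 - 6P = P - 29, so 469 = 7P and P = 67, Q = 38.
After the shift, demand is Qd = 544 - 6P and supply is Qs = P - 34.
Setting them equal: 544 - 6P = P - 34 → 578 = 7P, so P = 578/7 ≈ 82.5714 and Q = 340/7 ≈ 48.5714.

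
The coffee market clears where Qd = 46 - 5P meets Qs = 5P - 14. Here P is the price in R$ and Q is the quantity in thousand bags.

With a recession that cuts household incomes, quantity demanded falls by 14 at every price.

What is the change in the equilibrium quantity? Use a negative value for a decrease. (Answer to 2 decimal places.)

-7.00

Before the shock: 46 - 5P = 5P - 14 ⇒ 60 = 10P ⇒ P = 6, Q = 16.
With the change applied: demand Qd = 32 - 5P, supply Qs = 5P - 14.
Equate the new curves: 32 - 5P = 5P - 14, giving 46 = 10P, P = 4.6, Q = 9.
ΔQ = 9 − 16 = -7.00.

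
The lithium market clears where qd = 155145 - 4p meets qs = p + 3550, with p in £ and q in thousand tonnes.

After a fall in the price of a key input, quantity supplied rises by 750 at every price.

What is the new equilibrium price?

30169

Original equilibrium: 155145 - 4p = p + 3550 gives 151595 = 5p, so p = 30319 and q = 33869.
The shock moves the curves to qd = 155145 - 4p and qs = p + 4300.
Clearing the new market: 155145 - 4p = p + 4300, so p = 30169 and q = 34469.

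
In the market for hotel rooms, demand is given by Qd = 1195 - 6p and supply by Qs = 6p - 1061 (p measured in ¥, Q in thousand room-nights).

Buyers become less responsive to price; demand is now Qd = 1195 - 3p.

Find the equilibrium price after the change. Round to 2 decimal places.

250.67

Original equilibrium: 1195 - 6p = 6p - 1061 gives 2256 = 12p, so p = 188 and Q = 67.
After the shift, demand is Qd = 1195 - 3p and supply is Qs = 6p - 1061.
Clearing the new market: 1195 - 3p = 6p - 1061, so p = 752/3 ≈ 250.6667 and Q = 443.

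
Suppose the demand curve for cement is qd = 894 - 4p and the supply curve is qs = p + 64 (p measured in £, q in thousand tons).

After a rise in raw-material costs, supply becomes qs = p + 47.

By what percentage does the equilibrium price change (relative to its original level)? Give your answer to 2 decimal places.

+2.05

Before the shock: 894 - 4p = p + 64 ⇒ 830 = 5p ⇒ p = 166, q = 230.
After the shift, demand is qd = 894 - 4p and supply is qs = p + 47.
New equilibrium: 894 - 4p = p + 47 ⇒ 847 = 5p ⇒ p = 169.4, q = 216.4.
%Δp = (169.4 − 166) / 166 × 100 = +2.05%.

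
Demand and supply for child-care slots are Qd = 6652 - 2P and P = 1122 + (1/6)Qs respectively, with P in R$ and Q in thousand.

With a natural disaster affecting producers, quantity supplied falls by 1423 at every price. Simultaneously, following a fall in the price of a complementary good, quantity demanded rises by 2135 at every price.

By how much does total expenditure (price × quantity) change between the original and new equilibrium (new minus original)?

+4108001.125

Before the shock: 6652 - 2P = 6P - 6732 ⇒ 13384 = 8P ⇒ P = 1673, Q = 3306.
With the change applied: demand Qd = 8787 - 2P, supply Qs = 6P - 8155.
Clearing the new market: 8787 - 2P = 6P - 8155, so P = 2117.75 and Q = 4551.5.
Expenditure moves from 1673×3306 = 5530938 to 2117.75×4551.5 = 9638939.125; change = +4108001.125.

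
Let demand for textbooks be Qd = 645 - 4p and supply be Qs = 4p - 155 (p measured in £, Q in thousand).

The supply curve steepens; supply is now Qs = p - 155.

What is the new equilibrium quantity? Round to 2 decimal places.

Initially, 645 - 4p = 4p - 155, so 800 = 8p and p = 100, Q = 245.
With the change applied: demand Qd = 645 - 4p, supply Qs = p - 155.
Clearing the new market: 645 - 4p = p - 155, so p = 160 and Q = 5.

5.00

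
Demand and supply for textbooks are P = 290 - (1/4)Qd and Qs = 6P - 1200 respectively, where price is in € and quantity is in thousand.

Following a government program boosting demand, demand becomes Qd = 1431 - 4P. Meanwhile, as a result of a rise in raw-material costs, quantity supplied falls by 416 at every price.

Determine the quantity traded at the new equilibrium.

Solve the original market: 1160 - 4P = 6P - 1200, hence P = 236 and Q = 216.
The new curves are Qd = 1431 - 4P (demand) and Qs = 6P - 1616 (supply).
Equate the new curves: 1431 - 4P = 6P - 1616, giving 3047 = 10P, P = 304.7, Q = 212.2.

212.2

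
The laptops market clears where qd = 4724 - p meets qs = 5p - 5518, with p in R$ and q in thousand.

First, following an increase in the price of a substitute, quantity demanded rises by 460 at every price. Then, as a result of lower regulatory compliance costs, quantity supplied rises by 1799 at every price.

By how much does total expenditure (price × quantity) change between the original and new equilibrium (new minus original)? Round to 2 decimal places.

+340411.64

Solve the original market: 4724 - p = 5p - 5518, hence p = 1707 and q = 3017.
After the shift, demand is qd = 5184 - p and supply is qs = 5p - 3719.
New equilibrium: 5184 - p = 5p - 3719 ⇒ 8903 = 6p ⇒ p = 8903/6 ≈ 1483.8333, q = 22201/6 ≈ 3700.1667.
Expenditure moves from 1707×3017 = 5150019 to 1483.8333×3700.1667 = 5490430.6389; change = +340411.64.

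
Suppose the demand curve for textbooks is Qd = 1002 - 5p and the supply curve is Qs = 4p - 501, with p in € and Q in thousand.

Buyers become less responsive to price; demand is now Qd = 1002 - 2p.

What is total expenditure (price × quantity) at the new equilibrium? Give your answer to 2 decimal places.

125500.50

Before the shock: 1002 - 5p = 4p - 501 ⇒ 1503 = 9p ⇒ p = 167, Q = 167.
With the change applied: demand Qd = 1002 - 2p, supply Qs = 4p - 501.
Equate the new curves: 1002 - 2p = 4p - 501, giving 1503 = 6p, p = 250.5, Q = 501.
New expenditure = 250.5 × 501 = 125500.50.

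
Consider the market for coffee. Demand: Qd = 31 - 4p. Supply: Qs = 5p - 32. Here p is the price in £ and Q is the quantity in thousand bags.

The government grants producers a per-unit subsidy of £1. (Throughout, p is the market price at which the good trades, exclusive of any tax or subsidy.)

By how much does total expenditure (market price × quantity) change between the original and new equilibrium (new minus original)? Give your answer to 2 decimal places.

Initially, 31 - 4p = 5p - 32, so 63 = 9p and p = 7, Q = 3.
Since sellers receive the price plus the subsidy, the effective supply curve becomes Qs = 5p - 27.
Clearing the new market: 31 - 4p = 5p - 27, so p = 58/9 ≈ 6.4444 and Q = 47/9 ≈ 5.2222.
Expenditure moves from 7×3 = 21 to 6.4444×5.2222 = 33.6543; change = +12.65.

+12.65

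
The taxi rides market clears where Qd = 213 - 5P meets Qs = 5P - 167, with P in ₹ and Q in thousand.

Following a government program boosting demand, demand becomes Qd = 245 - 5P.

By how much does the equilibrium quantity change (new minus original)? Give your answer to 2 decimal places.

Initially, 213 - 5P = 5P - 167, so 380 = 10P and P = 38, Q = 23.
With the change applied: demand Qd = 245 - 5P, supply Qs = 5P - 167.
Clearing the new market: 245 - 5P = 5P - 167, so P = 41.2 and Q = 39.
ΔQ = 39 − 23 = +16.00.

+16.00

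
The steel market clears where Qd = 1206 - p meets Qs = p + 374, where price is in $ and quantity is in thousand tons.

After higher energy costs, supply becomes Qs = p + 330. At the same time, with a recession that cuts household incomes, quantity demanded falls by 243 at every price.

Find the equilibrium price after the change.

316.5

Before the shock: 1206 - p = p + 374 ⇒ 832 = 2p ⇒ p = 416, Q = 790.
The new curves are Qd = 963 - p (demand) and Qs = p + 330 (supply).
New equilibrium: 963 - p = p + 330 ⇒ 633 = 2p ⇒ p = 316.5, Q = 646.5.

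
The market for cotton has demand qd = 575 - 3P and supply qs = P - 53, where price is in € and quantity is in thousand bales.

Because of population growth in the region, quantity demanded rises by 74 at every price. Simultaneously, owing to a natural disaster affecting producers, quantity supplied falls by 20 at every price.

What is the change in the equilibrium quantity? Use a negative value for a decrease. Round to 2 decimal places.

+3.50

Initially, 575 - 3P = P - 53, so 628 = 4P and P = 157, q = 104.
The new curves are qd = 649 - 3P (demand) and qs = P - 73 (supply).
New equilibrium: 649 - 3P = P - 73 ⇒ 722 = 4P ⇒ P = 180.5, q = 107.5.
Δq = 107.5 − 104 = +3.50.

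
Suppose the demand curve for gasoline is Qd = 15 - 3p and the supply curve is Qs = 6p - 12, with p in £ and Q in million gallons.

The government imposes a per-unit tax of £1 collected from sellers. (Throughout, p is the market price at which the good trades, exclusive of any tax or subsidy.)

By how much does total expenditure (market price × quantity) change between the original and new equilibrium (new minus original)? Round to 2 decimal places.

-3.33

Initially, 15 - 3p = 6p - 12, so 27 = 9p and p = 3, Q = 6.
Since sellers keep the price net of the tax, the effective supply curve becomes Qs = 6p - 18.
Equate the new curves: 15 - 3p = 6p - 18, giving 33 = 9p, p = 11/3 ≈ 3.6667, Q = 4.
Expenditure moves from 3×6 = 18 to 3.6667×4 = 14.6667; change = -3.33.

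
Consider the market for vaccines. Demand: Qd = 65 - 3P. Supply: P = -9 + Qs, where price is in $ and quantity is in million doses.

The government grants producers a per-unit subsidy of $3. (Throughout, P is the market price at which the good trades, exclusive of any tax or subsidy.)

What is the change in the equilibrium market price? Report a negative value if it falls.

Initially, 65 - 3P = P + 9, so 56 = 4P and P = 14, Q = 23.
Since sellers receive the price plus the subsidy, the effective supply curve becomes Qs = P + 12.
Setting them equal: 65 - 3P = P + 12 → 53 = 4P, so P = 13.25 and Q = 25.25.
ΔP = 13.25 − 14 = -0.75.

-0.75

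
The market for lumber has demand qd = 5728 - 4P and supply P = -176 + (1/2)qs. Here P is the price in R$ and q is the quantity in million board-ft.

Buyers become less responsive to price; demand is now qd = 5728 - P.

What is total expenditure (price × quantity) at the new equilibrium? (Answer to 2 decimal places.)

7053312.00

Original equilibrium: 5728 - 4P = 2P + 352 gives 5376 = 6P, so P = 896 and q = 2144.
With the change applied: demand qd = 5728 - P, supply qs = 2P + 352.
Equate the new curves: 5728 - P = 2P + 352, giving 5376 = 3P, P = 1792, q = 3936.
New expenditure = 1792 × 3936 = 7053312.00.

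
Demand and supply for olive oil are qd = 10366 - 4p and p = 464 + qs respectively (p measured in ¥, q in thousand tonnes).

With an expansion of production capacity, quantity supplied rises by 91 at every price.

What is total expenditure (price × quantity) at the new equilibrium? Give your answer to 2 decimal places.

Solve the original market: 10366 - 4p = p - 464, hence p = 2166 and q = 1702.
After the shift, demand is qd = 10366 - 4p and supply is qs = p - 373.
Equate the new curves: 10366 - 4p = p - 373, giving 10739 = 5p, p = 2147.8, q = 1774.8.
New expenditure = 2147.8 × 1774.8 = 3811915.44.

3811915.44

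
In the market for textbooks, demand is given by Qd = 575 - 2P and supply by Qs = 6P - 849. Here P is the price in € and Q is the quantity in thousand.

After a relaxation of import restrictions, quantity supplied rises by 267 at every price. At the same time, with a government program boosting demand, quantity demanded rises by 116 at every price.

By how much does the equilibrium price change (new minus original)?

-18.875

Original equilibrium: 575 - 2P = 6P - 849 gives 1424 = 8P, so P = 178 and Q = 219.
The new curves are Qd = 691 - 2P (demand) and Qs = 6P - 582 (supply).
Setting them equal: 691 - 2P = 6P - 582 → 1273 = 8P, so P = 159.125 and Q = 372.75.
ΔP = 159.125 − 178 = -18.875.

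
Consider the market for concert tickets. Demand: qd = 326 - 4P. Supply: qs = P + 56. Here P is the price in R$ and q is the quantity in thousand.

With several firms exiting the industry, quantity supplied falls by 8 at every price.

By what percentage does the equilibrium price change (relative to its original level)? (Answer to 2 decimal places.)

Before the shock: 326 - 4P = P + 56 ⇒ 270 = 5P ⇒ P = 54, q = 110.
The shock moves the curves to qd = 326 - 4P and qs = P + 48.
Clearing the new market: 326 - 4P = P + 48, so P = 55.6 and q = 103.6.
%ΔP = (55.6 − 54) / 54 × 100 = +2.96%.

+2.96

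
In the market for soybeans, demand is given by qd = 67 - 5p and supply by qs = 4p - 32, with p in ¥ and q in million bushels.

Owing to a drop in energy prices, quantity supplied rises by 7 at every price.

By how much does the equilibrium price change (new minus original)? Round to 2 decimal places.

-0.78

Initially, 67 - 5p = 4p - 32, so 99 = 9p and p = 11, q = 12.
With the change applied: demand qd = 67 - 5p, supply qs = 4p - 25.
Setting them equal: 67 - 5p = 4p - 25 → 92 = 9p, so p = 92/9 ≈ 10.2222 and q = 143/9 ≈ 15.8889.
Δp = 10.2222 − 11 = -0.78.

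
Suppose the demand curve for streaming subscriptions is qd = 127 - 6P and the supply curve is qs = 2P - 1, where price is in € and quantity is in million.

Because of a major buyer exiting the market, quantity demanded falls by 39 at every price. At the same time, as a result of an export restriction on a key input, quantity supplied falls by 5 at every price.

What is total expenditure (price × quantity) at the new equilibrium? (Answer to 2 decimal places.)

205.63

Before the shock: 127 - 6P = 2P - 1 ⇒ 128 = 8P ⇒ P = 16, q = 31.
With the change applied: demand qd = 88 - 6P, supply qs = 2P - 6.
New equilibrium: 88 - 6P = 2P - 6 ⇒ 94 = 8P ⇒ P = 11.75, q = 17.5.
New expenditure = 11.75 × 17.5 = 205.63.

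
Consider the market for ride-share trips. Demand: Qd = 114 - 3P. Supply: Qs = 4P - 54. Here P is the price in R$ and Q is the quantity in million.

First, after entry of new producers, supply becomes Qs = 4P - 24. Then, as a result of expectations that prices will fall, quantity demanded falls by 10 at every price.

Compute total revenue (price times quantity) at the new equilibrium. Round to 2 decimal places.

Initially, 114 - 3P = 4P - 54, so 168 = 7P and P = 24, Q = 42.
The new curves are Qd = 104 - 3P (demand) and Qs = 4P - 24 (supply).
Setting them equal: 104 - 3P = 4P - 24 → 128 = 7P, so P = 128/7 ≈ 18.2857 and Q = 344/7 ≈ 49.1429.
New expenditure = 18.2857 × 49.1429 = 898.61.

898.61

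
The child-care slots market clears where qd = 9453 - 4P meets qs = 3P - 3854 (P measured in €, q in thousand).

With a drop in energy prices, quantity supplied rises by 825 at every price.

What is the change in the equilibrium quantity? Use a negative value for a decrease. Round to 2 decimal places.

+471.43

Solve the original market: 9453 - 4P = 3P - 3854, hence P = 1901 and q = 1849.
After the shift, demand is qd = 9453 - 4P and supply is qs = 3P - 3029.
Equate the new curves: 9453 - 4P = 3P - 3029, giving 12482 = 7P, P = 12482/7 ≈ 1783.1429, q = 16243/7 ≈ 2320.4286.
Δq = 2320.4286 − 1849 = +471.43.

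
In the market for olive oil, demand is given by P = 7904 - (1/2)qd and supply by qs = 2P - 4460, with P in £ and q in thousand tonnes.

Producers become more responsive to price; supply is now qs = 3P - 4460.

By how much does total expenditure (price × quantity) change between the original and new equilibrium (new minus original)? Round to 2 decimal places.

+2465804.88

Original equilibrium: 15808 - 2P = 2P - 4460 gives 20268 = 4P, so P = 5067 and q = 5674.
The new curves are qd = 15808 - 2P (demand) and qs = 3P - 4460 (supply).
Equate the new curves: 15808 - 2P = 3P - 4460, giving 20268 = 5P, P = 4053.6, q = 7700.8.
Expenditure moves from 5067×5674 = 28750158 to 4053.6×7700.8 = 31215962.88; change = +2465804.88.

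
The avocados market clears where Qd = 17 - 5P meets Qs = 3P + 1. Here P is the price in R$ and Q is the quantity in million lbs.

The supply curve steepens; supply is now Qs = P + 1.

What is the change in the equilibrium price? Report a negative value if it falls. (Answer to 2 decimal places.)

+0.67

Before the shock: 17 - 5P = 3P + 1 ⇒ 16 = 8P ⇒ P = 2, Q = 7.
After the shift, demand is Qd = 17 - 5P and supply is Qs = P + 1.
New equilibrium: 17 - 5P = P + 1 ⇒ 16 = 6P ⇒ P = 8/3 ≈ 2.6667, Q = 11/3 ≈ 3.6667.
ΔP = 2.6667 − 2 = +0.67.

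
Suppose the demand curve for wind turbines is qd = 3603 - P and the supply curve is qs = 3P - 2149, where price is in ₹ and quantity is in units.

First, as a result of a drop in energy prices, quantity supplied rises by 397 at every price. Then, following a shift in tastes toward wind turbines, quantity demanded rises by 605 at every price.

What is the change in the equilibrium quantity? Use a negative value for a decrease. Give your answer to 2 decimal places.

Before the shock: 3603 - P = 3P - 2149 ⇒ 5752 = 4P ⇒ P = 1438, q = 2165.
With the change applied: demand qd = 4208 - P, supply qs = 3P - 1752.
Equate the new curves: 4208 - P = 3P - 1752, giving 5960 = 4P, P = 1490, q = 2718.
Δq = 2718 − 2165 = +553.00.

+553.00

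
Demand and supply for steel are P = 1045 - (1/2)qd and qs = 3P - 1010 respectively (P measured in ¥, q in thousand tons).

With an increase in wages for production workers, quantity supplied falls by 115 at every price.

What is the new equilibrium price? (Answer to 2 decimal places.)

Initially, 2090 - 2P = 3P - 1010, so 3100 = 5P and P = 620, q = 850.
The shock moves the curves to qd = 2090 - 2P and qs = 3P - 1125.
Equate the new curves: 2090 - 2P = 3P - 1125, giving 3215 = 5P, P = 643, q = 804.

643.00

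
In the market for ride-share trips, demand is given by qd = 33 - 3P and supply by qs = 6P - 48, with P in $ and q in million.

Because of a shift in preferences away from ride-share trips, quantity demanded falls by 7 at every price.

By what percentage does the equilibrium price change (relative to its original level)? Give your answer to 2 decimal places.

-8.64

Before the shock: 33 - 3P = 6P - 48 ⇒ 81 = 9P ⇒ P = 9, q = 6.
After the shift, demand is qd = 26 - 3P and supply is qs = 6P - 48.
Equate the new curves: 26 - 3P = 6P - 48, giving 74 = 9P, P = 74/9 ≈ 8.2222, q = 4/3 ≈ 1.3333.
%ΔP = (8.2222 − 9) / 9 × 100 = -8.64%.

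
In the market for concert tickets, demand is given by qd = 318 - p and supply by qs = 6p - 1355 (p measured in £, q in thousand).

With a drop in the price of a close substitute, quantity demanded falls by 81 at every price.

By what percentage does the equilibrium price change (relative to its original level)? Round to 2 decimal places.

-4.84

Solve the original market: 318 - p = 6p - 1355, hence p = 239 and q = 79.
After the shift, demand is qd = 237 - p and supply is qs = 6p - 1355.
Setting them equal: 237 - p = 6p - 1355 → 1592 = 7p, so p = 1592/7 ≈ 227.4286 and q = 67/7 ≈ 9.5714.
%Δp = (227.4286 − 239) / 239 × 100 = -4.84%.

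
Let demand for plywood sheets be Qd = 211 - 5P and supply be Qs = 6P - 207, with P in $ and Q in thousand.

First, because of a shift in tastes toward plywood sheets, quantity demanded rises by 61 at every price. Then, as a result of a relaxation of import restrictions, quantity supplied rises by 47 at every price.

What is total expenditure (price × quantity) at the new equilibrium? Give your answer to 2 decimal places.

2970.45

Before the shock: 211 - 5P = 6P - 207 ⇒ 418 = 11P ⇒ P = 38, Q = 21.
With the change applied: demand Qd = 272 - 5P, supply Qs = 6P - 160.
Equate the new curves: 272 - 5P = 6P - 160, giving 432 = 11P, P = 432/11 ≈ 39.2727, Q = 832/11 ≈ 75.6364.
New expenditure = 39.2727 × 75.6364 = 2970.45.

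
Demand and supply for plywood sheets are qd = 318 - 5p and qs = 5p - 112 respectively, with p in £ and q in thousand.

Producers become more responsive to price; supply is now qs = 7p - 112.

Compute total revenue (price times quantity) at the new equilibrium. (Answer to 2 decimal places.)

4974.86

Original equilibrium: 318 - 5p = 5p - 112 gives 430 = 10p, so p = 43 and q = 103.
After the shift, demand is qd = 318 - 5p and supply is qs = 7p - 112.
Setting them equal: 318 - 5p = 7p - 112 → 430 = 12p, so p = 215/6 ≈ 35.8333 and q = 833/6 ≈ 138.8333.
New expenditure = 35.8333 × 138.8333 = 4974.86.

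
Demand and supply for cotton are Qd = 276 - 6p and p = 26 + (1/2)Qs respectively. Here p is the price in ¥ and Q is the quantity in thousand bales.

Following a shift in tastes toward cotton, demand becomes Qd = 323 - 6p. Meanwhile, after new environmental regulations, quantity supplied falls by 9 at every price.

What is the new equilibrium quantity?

Before the shock: 276 - 6p = 2p - 52 ⇒ 328 = 8p ⇒ p = 41, Q = 30.
After the shift, demand is Qd = 323 - 6p and supply is Qs = 2p - 61.
Setting them equal: 323 - 6p = 2p - 61 → 384 = 8p, so p = 48 and Q = 35.

35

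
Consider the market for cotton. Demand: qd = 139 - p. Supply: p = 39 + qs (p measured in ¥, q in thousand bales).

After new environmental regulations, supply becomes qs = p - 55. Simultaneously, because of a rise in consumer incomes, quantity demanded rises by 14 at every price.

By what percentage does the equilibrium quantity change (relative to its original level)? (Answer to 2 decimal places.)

Initially, 139 - p = p - 39, so 178 = 2p and p = 89, q = 50.
The shock moves the curves to qd = 153 - p and qs = p - 55.
New equilibrium: 153 - p = p - 55 ⇒ 208 = 2p ⇒ p = 104, q = 49.
%Δq = (49 − 50) / 50 × 100 = -2.00%.

-2.00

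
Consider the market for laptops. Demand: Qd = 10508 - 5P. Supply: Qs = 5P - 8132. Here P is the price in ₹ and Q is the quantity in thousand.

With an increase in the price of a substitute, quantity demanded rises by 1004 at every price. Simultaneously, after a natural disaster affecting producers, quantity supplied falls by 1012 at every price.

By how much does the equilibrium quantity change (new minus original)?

-4

Before the shock: 10508 - 5P = 5P - 8132 ⇒ 18640 = 10P ⇒ P = 1864, Q = 1188.
The new curves are Qd = 11512 - 5P (demand) and Qs = 5P - 9144 (supply).
Setting them equal: 11512 - 5P = 5P - 9144 → 20656 = 10P, so P = 2065.6 and Q = 1184.
ΔQ = 1184 − 1188 = -4.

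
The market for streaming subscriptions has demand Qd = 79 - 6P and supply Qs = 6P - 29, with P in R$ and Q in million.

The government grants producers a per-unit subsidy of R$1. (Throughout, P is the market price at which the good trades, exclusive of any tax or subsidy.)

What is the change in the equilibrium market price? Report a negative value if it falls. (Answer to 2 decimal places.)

-0.50

Initially, 79 - 6P = 6P - 29, so 108 = 12P and P = 9, Q = 25.
Since sellers receive the price plus the subsidy, the effective supply curve becomes Qs = 6P - 23.
Clearing the new market: 79 - 6P = 6P - 23, so P = 8.5 and Q = 28.
ΔP = 8.5 − 9 = -0.50.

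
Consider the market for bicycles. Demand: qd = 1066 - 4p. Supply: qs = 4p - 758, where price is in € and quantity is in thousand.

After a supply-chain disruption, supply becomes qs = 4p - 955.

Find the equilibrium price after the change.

Before the shock: 1066 - 4p = 4p - 758 ⇒ 1824 = 8p ⇒ p = 228, q = 154.
With the change applied: demand qd = 1066 - 4p, supply qs = 4p - 955.
Equate the new curves: 1066 - 4p = 4p - 955, giving 2021 = 8p, p = 252.625, q = 55.5.

252.625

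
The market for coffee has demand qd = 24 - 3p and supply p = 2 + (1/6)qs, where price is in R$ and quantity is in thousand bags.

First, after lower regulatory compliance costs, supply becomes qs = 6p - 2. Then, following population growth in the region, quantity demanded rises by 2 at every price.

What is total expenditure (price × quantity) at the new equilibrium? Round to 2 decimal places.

Original equilibrium: 24 - 3p = 6p - 12 gives 36 = 9p, so p = 4 and q = 12.
After the shift, demand is qd = 26 - 3p and supply is qs = 6p - 2.
New equilibrium: 26 - 3p = 6p - 2 ⇒ 28 = 9p ⇒ p = 28/9 ≈ 3.1111, q = 50/3 ≈ 16.6667.
New expenditure = 3.1111 × 16.6667 = 51.85.

51.85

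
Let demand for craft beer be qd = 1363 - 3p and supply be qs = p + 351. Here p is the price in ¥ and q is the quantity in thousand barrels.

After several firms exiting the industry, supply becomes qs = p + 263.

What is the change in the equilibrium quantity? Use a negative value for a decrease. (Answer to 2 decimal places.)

Original equilibrium: 1363 - 3p = p + 351 gives 1012 = 4p, so p = 253 and q = 604.
After the shift, demand is qd = 1363 - 3p and supply is qs = p + 263.
Equate the new curves: 1363 - 3p = p + 263, giving 1100 = 4p, p = 275, q = 538.
Δq = 538 − 604 = -66.00.

-66.00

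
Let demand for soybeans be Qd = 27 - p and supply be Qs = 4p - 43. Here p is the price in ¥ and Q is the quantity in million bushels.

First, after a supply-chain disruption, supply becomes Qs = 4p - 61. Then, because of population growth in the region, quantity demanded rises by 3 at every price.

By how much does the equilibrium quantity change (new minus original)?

-1.2

Before the shock: 27 - p = 4p - 43 ⇒ 70 = 5p ⇒ p = 14, Q = 13.
With the change applied: demand Qd = 30 - p, supply Qs = 4p - 61.
Clearing the new market: 30 - p = 4p - 61, so p = 18.2 and Q = 11.8.
ΔQ = 11.8 − 13 = -1.2.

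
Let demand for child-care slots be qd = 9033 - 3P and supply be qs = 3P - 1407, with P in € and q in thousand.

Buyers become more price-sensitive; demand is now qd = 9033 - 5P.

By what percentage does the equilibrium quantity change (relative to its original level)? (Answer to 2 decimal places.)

Initially, 9033 - 3P = 3P - 1407, so 10440 = 6P and P = 1740, q = 3813.
After the shift, demand is qd = 9033 - 5P and supply is qs = 3P - 1407.
Clearing the new market: 9033 - 5P = 3P - 1407, so P = 1305 and q = 2508.
%Δq = (2508 − 3813) / 3813 × 100 = -34.23%.

-34.23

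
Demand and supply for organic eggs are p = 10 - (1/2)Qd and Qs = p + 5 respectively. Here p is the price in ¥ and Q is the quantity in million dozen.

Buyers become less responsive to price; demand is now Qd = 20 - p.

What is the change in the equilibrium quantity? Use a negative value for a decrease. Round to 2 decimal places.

+2.50

Before the shock: 20 - 2p = p + 5 ⇒ 15 = 3p ⇒ p = 5, Q = 10.
The new curves are Qd = 20 - p (demand) and Qs = p + 5 (supply).
Setting them equal: 20 - p = p + 5 → 15 = 2p, so p = 7.5 and Q = 12.5.
ΔQ = 12.5 − 10 = +2.50.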